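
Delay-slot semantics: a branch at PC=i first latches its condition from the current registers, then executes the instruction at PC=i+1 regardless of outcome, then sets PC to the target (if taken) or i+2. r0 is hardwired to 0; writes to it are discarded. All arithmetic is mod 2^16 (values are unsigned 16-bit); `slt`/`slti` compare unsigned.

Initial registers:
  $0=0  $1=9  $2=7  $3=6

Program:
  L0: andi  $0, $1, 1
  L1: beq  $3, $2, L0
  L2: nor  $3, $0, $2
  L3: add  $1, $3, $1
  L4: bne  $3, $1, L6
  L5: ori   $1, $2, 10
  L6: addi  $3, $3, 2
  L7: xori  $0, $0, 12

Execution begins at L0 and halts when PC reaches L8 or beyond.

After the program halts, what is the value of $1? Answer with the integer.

PC=0  andi  $0, $1, 1        | $0=0 $1=9 $2=7 $3=6
PC=1  beq  $3, $2, L0        | $0=0 $1=9 $2=7 $3=6  [not taken]
PC=2  nor  $3, $0, $2        | $0=0 $1=9 $2=7 $3=65528
PC=3  add  $1, $3, $1        | $0=0 $1=1 $2=7 $3=65528
PC=4  bne  $3, $1, L6        | $0=0 $1=1 $2=7 $3=65528  [TAKEN]
PC=5  ori   $1, $2, 10       | $0=0 $1=15 $2=7 $3=65528
PC=6  addi  $3, $3, 2        | $0=0 $1=15 $2=7 $3=65530
PC=7  xori  $0, $0, 12       | $0=0 $1=15 $2=7 $3=65530

15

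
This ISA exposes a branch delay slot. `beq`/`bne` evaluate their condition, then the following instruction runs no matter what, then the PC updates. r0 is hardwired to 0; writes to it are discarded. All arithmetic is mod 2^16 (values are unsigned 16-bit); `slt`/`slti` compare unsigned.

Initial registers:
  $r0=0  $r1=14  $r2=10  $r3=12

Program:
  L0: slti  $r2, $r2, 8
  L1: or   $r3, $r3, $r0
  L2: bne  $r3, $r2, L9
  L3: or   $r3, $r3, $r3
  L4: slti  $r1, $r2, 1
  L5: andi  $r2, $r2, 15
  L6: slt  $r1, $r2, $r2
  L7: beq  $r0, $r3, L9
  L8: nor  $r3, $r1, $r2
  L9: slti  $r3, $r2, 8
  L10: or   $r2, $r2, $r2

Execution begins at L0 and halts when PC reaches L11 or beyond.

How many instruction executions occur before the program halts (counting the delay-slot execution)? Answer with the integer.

#0 slti  $r2, $r2, 8 ; 0/14/0/12
#1 or   $r3, $r3, $r0 ; 0/14/0/12
#2 bne  $r3, $r2, L9 ; 0/14/0/12 ; →target
#3 or   $r3, $r3, $r3 ; 0/14/0/12
#9 slti  $r3, $r2, 8 ; 0/14/0/1
#10 or   $r2, $r2, $r2 ; 0/14/0/1

6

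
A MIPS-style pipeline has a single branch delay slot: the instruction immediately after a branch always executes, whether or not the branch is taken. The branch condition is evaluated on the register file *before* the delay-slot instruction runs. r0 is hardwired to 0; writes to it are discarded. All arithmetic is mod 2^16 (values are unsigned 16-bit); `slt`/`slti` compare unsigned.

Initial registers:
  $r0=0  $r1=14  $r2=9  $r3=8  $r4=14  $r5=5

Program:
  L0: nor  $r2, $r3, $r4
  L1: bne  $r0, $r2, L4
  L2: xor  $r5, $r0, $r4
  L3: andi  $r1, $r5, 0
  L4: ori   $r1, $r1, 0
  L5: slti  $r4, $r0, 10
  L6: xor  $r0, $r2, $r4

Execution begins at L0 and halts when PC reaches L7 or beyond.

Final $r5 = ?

  step pc=0: nor  $r2, $r3, $r4  regs=(0,14,65521,8,14,5)
  step pc=1: bne  $r0, $r2, L4  cond=T  regs=(0,14,65521,8,14,5)
  step pc=2: xor  $r5, $r0, $r4  regs=(0,14,65521,8,14,14)
  step pc=4: ori   $r1, $r1, 0  regs=(0,14,65521,8,14,14)
  step pc=5: slti  $r4, $r0, 10  regs=(0,14,65521,8,1,14)
  step pc=6: xor  $r0, $r2, $r4  regs=(0,14,65521,8,1,14)

14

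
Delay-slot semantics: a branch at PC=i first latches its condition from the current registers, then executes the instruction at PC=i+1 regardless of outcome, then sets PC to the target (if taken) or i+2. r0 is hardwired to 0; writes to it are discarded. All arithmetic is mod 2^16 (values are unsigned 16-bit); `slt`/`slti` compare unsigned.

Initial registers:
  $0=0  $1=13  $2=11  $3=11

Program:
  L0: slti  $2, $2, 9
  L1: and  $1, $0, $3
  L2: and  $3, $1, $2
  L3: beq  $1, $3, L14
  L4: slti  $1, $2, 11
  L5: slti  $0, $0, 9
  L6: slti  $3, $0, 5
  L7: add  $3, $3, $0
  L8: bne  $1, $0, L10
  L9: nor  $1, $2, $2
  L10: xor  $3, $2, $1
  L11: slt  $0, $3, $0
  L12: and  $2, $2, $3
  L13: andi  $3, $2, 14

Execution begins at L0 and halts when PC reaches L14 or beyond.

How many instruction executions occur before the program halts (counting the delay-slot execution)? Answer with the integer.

PC=0  slti  $2, $2, 9        | $0=0 $1=13 $2=0 $3=11
PC=1  and  $1, $0, $3        | $0=0 $1=0 $2=0 $3=11
PC=2  and  $3, $1, $2        | $0=0 $1=0 $2=0 $3=0
PC=3  beq  $1, $3, L14       | $0=0 $1=0 $2=0 $3=0  [TAKEN]
PC=4  slti  $1, $2, 11       | $0=0 $1=1 $2=0 $3=0

5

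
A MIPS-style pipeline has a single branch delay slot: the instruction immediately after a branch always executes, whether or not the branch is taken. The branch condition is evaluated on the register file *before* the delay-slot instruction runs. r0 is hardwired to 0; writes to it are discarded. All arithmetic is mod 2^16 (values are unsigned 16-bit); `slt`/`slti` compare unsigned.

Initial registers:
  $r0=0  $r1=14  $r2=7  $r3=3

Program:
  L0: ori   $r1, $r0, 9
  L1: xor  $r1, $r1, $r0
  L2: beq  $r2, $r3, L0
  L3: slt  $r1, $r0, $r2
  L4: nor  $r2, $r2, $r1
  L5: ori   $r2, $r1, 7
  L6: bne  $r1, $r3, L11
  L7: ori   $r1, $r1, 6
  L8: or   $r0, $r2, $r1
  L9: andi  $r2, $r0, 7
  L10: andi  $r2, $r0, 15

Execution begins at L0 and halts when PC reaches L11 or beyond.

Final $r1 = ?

#0 ori   $r1, $r0, 9 ; 0/9/7/3
#1 xor  $r1, $r1, $r0 ; 0/9/7/3
#2 beq  $r2, $r3, L0 ; 0/9/7/3 ; →fallthru
#3 slt  $r1, $r0, $r2 ; 0/1/7/3
#4 nor  $r2, $r2, $r1 ; 0/1/65528/3
#5 ori   $r2, $r1, 7 ; 0/1/7/3
#6 bne  $r1, $r3, L11 ; 0/1/7/3 ; →target
#7 ori   $r1, $r1, 6 ; 0/7/7/3

7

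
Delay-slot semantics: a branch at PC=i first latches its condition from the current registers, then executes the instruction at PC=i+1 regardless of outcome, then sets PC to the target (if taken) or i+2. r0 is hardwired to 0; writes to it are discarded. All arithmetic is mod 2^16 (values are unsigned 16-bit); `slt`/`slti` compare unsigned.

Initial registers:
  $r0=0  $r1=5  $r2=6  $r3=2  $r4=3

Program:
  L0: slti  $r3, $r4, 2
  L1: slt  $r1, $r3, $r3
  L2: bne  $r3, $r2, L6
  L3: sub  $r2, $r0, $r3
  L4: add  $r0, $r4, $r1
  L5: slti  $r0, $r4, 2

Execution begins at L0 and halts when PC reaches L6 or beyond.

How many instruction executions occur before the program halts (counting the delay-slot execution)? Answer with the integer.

4

PC=0  slti  $r3, $r4, 2      | $r0=0 $r1=5 $r2=6 $r3=0 $r4=3
PC=1  slt  $r1, $r3, $r3     | $r0=0 $r1=0 $r2=6 $r3=0 $r4=3
PC=2  bne  $r3, $r2, L6      | $r0=0 $r1=0 $r2=6 $r3=0 $r4=3  [TAKEN]
PC=3  sub  $r2, $r0, $r3     | $r0=0 $r1=0 $r2=0 $r3=0 $r4=3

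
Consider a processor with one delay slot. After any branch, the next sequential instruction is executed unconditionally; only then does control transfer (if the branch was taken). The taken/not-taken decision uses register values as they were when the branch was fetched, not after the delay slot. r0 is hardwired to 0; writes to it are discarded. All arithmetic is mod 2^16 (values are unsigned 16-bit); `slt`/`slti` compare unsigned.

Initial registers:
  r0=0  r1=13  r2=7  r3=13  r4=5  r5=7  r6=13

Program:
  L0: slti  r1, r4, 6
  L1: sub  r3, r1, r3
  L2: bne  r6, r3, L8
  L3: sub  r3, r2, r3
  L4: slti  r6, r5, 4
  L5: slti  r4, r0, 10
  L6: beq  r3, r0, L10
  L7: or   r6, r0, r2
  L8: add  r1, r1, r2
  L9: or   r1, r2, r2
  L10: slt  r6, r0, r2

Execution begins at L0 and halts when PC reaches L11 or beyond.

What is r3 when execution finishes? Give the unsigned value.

19

  step pc=0: slti  r1, r4, 6  regs=(0,1,7,13,5,7,13)
  step pc=1: sub  r3, r1, r3  regs=(0,1,7,65524,5,7,13)
  step pc=2: bne  r6, r3, L8  cond=T  regs=(0,1,7,65524,5,7,13)
  step pc=3: sub  r3, r2, r3  regs=(0,1,7,19,5,7,13)
  step pc=8: add  r1, r1, r2  regs=(0,8,7,19,5,7,13)
  step pc=9: or   r1, r2, r2  regs=(0,7,7,19,5,7,13)
  step pc=10: slt  r6, r0, r2  regs=(0,7,7,19,5,7,1)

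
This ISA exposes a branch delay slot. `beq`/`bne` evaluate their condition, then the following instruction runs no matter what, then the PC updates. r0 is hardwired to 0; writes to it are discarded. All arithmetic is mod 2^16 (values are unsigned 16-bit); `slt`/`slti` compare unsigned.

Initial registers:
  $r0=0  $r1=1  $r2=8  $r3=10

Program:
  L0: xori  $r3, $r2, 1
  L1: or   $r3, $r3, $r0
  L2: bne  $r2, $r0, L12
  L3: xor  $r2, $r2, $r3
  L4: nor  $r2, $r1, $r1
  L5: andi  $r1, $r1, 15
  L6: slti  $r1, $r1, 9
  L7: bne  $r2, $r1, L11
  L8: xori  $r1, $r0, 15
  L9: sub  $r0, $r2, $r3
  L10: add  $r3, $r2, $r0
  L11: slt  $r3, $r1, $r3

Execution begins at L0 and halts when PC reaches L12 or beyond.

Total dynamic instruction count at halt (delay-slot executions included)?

#0 xori  $r3, $r2, 1 ; 0/1/8/9
#1 or   $r3, $r3, $r0 ; 0/1/8/9
#2 bne  $r2, $r0, L12 ; 0/1/8/9 ; →target
#3 xor  $r2, $r2, $r3 ; 0/1/1/9

4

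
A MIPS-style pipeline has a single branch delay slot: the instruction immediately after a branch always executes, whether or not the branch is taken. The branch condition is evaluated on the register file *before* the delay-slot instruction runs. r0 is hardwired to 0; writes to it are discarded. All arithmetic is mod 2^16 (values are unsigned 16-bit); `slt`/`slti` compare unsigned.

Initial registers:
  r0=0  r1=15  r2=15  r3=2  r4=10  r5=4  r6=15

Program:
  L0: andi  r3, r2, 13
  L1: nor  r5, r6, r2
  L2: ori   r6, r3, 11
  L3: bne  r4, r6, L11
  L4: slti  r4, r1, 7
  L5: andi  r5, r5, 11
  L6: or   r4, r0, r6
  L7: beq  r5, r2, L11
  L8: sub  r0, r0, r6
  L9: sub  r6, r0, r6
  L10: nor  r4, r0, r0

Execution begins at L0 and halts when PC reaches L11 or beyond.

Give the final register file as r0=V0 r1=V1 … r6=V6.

r0=0 r1=15 r2=15 r3=13 r4=0 r5=65520 r6=15

  step pc=0: andi  r3, r2, 13  regs=(0,15,15,13,10,4,15)
  step pc=1: nor  r5, r6, r2  regs=(0,15,15,13,10,65520,15)
  step pc=2: ori   r6, r3, 11  regs=(0,15,15,13,10,65520,15)
  step pc=3: bne  r4, r6, L11  cond=T  regs=(0,15,15,13,10,65520,15)
  step pc=4: slti  r4, r1, 7  regs=(0,15,15,13,0,65520,15)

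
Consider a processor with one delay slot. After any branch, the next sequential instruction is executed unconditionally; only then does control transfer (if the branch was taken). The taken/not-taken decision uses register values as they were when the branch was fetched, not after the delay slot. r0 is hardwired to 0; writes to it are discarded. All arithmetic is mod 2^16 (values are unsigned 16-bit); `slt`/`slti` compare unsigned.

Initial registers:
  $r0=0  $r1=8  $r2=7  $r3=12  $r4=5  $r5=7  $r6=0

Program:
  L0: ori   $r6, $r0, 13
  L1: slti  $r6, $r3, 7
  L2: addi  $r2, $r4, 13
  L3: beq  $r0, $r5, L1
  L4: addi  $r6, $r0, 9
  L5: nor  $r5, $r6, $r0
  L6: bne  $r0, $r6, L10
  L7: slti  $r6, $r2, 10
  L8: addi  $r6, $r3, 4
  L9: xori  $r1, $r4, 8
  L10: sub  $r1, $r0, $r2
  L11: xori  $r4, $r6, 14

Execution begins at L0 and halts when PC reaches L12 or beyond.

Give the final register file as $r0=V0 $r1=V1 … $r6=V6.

[0] ori   $r6, $r0, 13  →  {$r0:0, $r1:8, $r2:7, $r3:12, $r4:5, $r5:7, $r6:13}
[1] slti  $r6, $r3, 7  →  {$r0:0, $r1:8, $r2:7, $r3:12, $r4:5, $r5:7, $r6:0}
[2] addi  $r2, $r4, 13  →  {$r0:0, $r1:8, $r2:18, $r3:12, $r4:5, $r5:7, $r6:0}
[3] beq  $r0, $r5, L1  →  {$r0:0, $r1:8, $r2:18, $r3:12, $r4:5, $r5:7, $r6:0}  ⟨branch fallthrough⟩
[4] addi  $r6, $r0, 9  →  {$r0:0, $r1:8, $r2:18, $r3:12, $r4:5, $r5:7, $r6:9}
[5] nor  $r5, $r6, $r0  →  {$r0:0, $r1:8, $r2:18, $r3:12, $r4:5, $r5:65526, $r6:9}
[6] bne  $r0, $r6, L10  →  {$r0:0, $r1:8, $r2:18, $r3:12, $r4:5, $r5:65526, $r6:9}  ⟨branch taken⟩
[7] slti  $r6, $r2, 10  →  {$r0:0, $r1:8, $r2:18, $r3:12, $r4:5, $r5:65526, $r6:0}
[10] sub  $r1, $r0, $r2  →  {$r0:0, $r1:65518, $r2:18, $r3:12, $r4:5, $r5:65526, $r6:0}
[11] xori  $r4, $r6, 14  →  {$r0:0, $r1:65518, $r2:18, $r3:12, $r4:14, $r5:65526, $r6:0}

$r0=0 $r1=65518 $r2=18 $r3=12 $r4=14 $r5=65526 $r6=0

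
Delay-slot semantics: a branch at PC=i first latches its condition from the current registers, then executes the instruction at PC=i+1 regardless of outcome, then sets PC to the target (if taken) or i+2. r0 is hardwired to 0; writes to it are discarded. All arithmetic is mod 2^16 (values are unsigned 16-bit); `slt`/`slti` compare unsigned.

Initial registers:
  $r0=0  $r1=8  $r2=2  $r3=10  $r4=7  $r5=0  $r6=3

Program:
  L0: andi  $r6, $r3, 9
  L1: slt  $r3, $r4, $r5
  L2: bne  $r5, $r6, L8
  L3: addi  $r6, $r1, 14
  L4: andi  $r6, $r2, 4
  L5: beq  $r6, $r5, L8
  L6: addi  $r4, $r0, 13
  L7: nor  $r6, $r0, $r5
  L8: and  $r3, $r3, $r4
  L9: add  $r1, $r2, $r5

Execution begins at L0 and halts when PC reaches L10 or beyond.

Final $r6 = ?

22

[0] andi  $r6, $r3, 9  →  {$r0:0, $r1:8, $r2:2, $r3:10, $r4:7, $r5:0, $r6:8}
[1] slt  $r3, $r4, $r5  →  {$r0:0, $r1:8, $r2:2, $r3:0, $r4:7, $r5:0, $r6:8}
[2] bne  $r5, $r6, L8  →  {$r0:0, $r1:8, $r2:2, $r3:0, $r4:7, $r5:0, $r6:8}  ⟨branch taken⟩
[3] addi  $r6, $r1, 14  →  {$r0:0, $r1:8, $r2:2, $r3:0, $r4:7, $r5:0, $r6:22}
[8] and  $r3, $r3, $r4  →  {$r0:0, $r1:8, $r2:2, $r3:0, $r4:7, $r5:0, $r6:22}
[9] add  $r1, $r2, $r5  →  {$r0:0, $r1:2, $r2:2, $r3:0, $r4:7, $r5:0, $r6:22}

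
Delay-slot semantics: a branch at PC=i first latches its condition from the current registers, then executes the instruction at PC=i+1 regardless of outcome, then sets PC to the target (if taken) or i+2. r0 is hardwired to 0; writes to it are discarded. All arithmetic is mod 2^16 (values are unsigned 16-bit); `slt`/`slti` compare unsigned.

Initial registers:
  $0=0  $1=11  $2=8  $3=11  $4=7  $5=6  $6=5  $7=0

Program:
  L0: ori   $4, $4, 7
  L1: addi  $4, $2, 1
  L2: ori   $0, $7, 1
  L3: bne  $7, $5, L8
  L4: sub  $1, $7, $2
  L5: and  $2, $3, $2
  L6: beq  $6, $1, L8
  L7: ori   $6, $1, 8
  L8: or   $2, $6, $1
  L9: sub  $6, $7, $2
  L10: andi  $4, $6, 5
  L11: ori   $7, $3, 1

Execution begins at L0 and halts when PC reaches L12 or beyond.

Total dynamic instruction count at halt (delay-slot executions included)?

  step pc=0: ori   $4, $4, 7  regs=(0,11,8,11,7,6,5,0)
  step pc=1: addi  $4, $2, 1  regs=(0,11,8,11,9,6,5,0)
  step pc=2: ori   $0, $7, 1  regs=(0,11,8,11,9,6,5,0)
  step pc=3: bne  $7, $5, L8  cond=T  regs=(0,11,8,11,9,6,5,0)
  step pc=4: sub  $1, $7, $2  regs=(0,65528,8,11,9,6,5,0)
  step pc=8: or   $2, $6, $1  regs=(0,65528,65533,11,9,6,5,0)
  step pc=9: sub  $6, $7, $2  regs=(0,65528,65533,11,9,6,3,0)
  step pc=10: andi  $4, $6, 5  regs=(0,65528,65533,11,1,6,3,0)
  step pc=11: ori   $7, $3, 1  regs=(0,65528,65533,11,1,6,3,11)

9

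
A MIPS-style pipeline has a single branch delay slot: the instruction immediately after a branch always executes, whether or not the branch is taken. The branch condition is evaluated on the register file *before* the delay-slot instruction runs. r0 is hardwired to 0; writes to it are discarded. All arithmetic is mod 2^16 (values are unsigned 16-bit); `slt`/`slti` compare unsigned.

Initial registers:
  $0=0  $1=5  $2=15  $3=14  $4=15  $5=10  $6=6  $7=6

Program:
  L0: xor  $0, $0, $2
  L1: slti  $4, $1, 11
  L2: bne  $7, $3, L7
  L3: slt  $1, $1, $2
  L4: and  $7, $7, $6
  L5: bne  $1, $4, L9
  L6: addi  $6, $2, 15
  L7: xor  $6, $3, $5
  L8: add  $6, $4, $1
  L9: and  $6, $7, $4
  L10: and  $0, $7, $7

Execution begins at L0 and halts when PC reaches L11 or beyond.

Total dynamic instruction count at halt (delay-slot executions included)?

8

#0 xor  $0, $0, $2 ; 0/5/15/14/15/10/6/6
#1 slti  $4, $1, 11 ; 0/5/15/14/1/10/6/6
#2 bne  $7, $3, L7 ; 0/5/15/14/1/10/6/6 ; →target
#3 slt  $1, $1, $2 ; 0/1/15/14/1/10/6/6
#7 xor  $6, $3, $5 ; 0/1/15/14/1/10/4/6
#8 add  $6, $4, $1 ; 0/1/15/14/1/10/2/6
#9 and  $6, $7, $4 ; 0/1/15/14/1/10/0/6
#10 and  $0, $7, $7 ; 0/1/15/14/1/10/0/6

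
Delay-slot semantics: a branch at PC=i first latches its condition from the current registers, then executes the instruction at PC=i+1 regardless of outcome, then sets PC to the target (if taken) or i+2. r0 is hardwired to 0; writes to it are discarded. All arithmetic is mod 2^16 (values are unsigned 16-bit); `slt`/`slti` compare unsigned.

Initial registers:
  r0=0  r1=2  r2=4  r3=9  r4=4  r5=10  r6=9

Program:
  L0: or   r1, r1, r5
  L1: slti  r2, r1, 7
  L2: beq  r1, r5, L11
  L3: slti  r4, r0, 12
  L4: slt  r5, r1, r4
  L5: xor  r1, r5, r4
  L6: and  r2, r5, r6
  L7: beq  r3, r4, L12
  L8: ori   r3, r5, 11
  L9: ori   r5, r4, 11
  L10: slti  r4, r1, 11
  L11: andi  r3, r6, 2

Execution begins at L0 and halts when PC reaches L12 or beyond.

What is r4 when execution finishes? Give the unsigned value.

[0] or   r1, r1, r5  →  {r0:0, r1:10, r2:4, r3:9, r4:4, r5:10, r6:9}
[1] slti  r2, r1, 7  →  {r0:0, r1:10, r2:0, r3:9, r4:4, r5:10, r6:9}
[2] beq  r1, r5, L11  →  {r0:0, r1:10, r2:0, r3:9, r4:4, r5:10, r6:9}  ⟨branch taken⟩
[3] slti  r4, r0, 12  →  {r0:0, r1:10, r2:0, r3:9, r4:1, r5:10, r6:9}
[11] andi  r3, r6, 2  →  {r0:0, r1:10, r2:0, r3:0, r4:1, r5:10, r6:9}

1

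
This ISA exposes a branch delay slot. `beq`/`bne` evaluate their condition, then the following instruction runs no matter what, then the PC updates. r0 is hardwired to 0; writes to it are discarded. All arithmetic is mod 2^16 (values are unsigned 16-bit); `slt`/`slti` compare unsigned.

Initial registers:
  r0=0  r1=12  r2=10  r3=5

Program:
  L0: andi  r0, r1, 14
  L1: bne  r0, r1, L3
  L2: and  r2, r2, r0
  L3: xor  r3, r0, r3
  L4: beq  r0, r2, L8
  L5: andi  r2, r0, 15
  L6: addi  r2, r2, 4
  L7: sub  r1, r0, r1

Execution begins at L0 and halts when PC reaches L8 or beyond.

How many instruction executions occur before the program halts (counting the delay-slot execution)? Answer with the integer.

PC=0  andi  r0, r1, 14       | r0=0 r1=12 r2=10 r3=5
PC=1  bne  r0, r1, L3        | r0=0 r1=12 r2=10 r3=5  [TAKEN]
PC=2  and  r2, r2, r0        | r0=0 r1=12 r2=0 r3=5
PC=3  xor  r3, r0, r3        | r0=0 r1=12 r2=0 r3=5
PC=4  beq  r0, r2, L8        | r0=0 r1=12 r2=0 r3=5  [TAKEN]
PC=5  andi  r2, r0, 15       | r0=0 r1=12 r2=0 r3=5

6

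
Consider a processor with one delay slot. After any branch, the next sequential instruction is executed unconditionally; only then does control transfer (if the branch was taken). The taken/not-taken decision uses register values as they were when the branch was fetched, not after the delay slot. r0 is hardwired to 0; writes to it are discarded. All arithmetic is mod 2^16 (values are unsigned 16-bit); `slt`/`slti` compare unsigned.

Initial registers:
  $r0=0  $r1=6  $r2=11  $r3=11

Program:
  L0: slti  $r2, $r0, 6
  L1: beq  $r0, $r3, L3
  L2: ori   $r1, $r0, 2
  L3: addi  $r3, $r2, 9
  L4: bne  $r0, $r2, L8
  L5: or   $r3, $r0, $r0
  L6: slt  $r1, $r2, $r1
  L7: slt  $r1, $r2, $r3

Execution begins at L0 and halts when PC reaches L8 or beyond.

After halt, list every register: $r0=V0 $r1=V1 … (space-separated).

$r0=0 $r1=2 $r2=1 $r3=0

#0 slti  $r2, $r0, 6 ; 0/6/1/11
#1 beq  $r0, $r3, L3 ; 0/6/1/11 ; →fallthru
#2 ori   $r1, $r0, 2 ; 0/2/1/11
#3 addi  $r3, $r2, 9 ; 0/2/1/10
#4 bne  $r0, $r2, L8 ; 0/2/1/10 ; →target
#5 or   $r3, $r0, $r0 ; 0/2/1/0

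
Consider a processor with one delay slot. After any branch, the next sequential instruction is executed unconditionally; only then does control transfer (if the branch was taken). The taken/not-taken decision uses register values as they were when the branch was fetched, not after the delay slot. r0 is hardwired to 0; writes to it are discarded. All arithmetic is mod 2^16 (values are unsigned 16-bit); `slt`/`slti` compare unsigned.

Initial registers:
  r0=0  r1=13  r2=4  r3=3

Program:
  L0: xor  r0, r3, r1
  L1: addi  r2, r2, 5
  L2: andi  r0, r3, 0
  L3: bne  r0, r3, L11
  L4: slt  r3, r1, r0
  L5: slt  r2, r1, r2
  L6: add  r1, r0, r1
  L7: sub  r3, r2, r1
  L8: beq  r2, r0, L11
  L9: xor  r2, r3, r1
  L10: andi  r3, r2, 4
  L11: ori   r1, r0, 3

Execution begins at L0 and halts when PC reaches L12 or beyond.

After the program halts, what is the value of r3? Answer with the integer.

0

PC=0  xor  r0, r3, r1        | r0=0 r1=13 r2=4 r3=3
PC=1  addi  r2, r2, 5        | r0=0 r1=13 r2=9 r3=3
PC=2  andi  r0, r3, 0        | r0=0 r1=13 r2=9 r3=3
PC=3  bne  r0, r3, L11       | r0=0 r1=13 r2=9 r3=3  [TAKEN]
PC=4  slt  r3, r1, r0        | r0=0 r1=13 r2=9 r3=0
PC=11 ori   r1, r0, 3        | r0=0 r1=3 r2=9 r3=0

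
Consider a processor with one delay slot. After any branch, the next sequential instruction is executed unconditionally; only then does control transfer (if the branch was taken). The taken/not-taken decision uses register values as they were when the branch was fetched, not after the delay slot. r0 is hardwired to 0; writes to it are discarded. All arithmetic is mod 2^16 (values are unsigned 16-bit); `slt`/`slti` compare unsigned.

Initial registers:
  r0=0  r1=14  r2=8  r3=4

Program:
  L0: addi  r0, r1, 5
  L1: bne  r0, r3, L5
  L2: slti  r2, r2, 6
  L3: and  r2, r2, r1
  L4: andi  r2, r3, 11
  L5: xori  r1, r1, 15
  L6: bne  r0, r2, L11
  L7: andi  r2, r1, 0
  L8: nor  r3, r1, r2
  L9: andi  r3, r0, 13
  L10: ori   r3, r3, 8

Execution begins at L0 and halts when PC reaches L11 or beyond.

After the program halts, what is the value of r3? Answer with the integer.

#0 addi  r0, r1, 5 ; 0/14/8/4
#1 bne  r0, r3, L5 ; 0/14/8/4 ; →target
#2 slti  r2, r2, 6 ; 0/14/0/4
#5 xori  r1, r1, 15 ; 0/1/0/4
#6 bne  r0, r2, L11 ; 0/1/0/4 ; →fallthru
#7 andi  r2, r1, 0 ; 0/1/0/4
#8 nor  r3, r1, r2 ; 0/1/0/65534
#9 andi  r3, r0, 13 ; 0/1/0/0
#10 ori   r3, r3, 8 ; 0/1/0/8

8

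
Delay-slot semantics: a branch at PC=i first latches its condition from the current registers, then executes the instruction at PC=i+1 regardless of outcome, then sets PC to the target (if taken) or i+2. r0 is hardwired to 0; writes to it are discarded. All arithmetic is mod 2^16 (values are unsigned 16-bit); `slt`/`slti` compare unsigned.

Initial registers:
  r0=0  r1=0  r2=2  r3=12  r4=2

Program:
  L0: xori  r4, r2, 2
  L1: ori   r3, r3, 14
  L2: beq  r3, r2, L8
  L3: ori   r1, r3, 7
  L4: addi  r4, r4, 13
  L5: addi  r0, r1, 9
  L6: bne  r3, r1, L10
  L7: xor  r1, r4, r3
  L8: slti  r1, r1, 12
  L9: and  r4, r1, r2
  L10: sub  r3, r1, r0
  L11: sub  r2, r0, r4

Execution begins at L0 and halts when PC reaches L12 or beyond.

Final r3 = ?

  step pc=0: xori  r4, r2, 2  regs=(0,0,2,12,0)
  step pc=1: ori   r3, r3, 14  regs=(0,0,2,14,0)
  step pc=2: beq  r3, r2, L8  cond=F  regs=(0,0,2,14,0)
  step pc=3: ori   r1, r3, 7  regs=(0,15,2,14,0)
  step pc=4: addi  r4, r4, 13  regs=(0,15,2,14,13)
  step pc=5: addi  r0, r1, 9  regs=(0,15,2,14,13)
  step pc=6: bne  r3, r1, L10  cond=T  regs=(0,15,2,14,13)
  step pc=7: xor  r1, r4, r3  regs=(0,3,2,14,13)
  step pc=10: sub  r3, r1, r0  regs=(0,3,2,3,13)
  step pc=11: sub  r2, r0, r4  regs=(0,3,65523,3,13)

3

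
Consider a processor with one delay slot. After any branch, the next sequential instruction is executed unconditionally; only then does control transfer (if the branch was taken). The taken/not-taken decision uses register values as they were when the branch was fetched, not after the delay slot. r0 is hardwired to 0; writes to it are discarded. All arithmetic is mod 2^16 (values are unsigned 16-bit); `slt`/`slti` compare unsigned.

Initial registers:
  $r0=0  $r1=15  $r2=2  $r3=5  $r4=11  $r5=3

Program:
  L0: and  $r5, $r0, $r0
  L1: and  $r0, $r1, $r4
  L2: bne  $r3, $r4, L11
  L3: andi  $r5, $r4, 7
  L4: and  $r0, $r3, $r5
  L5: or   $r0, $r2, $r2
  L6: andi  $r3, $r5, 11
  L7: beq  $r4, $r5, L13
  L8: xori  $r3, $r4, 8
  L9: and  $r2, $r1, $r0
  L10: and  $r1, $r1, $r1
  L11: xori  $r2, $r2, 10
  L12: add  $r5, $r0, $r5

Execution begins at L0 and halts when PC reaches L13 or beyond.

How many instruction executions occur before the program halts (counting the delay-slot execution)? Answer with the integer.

  step pc=0: and  $r5, $r0, $r0  regs=(0,15,2,5,11,0)
  step pc=1: and  $r0, $r1, $r4  regs=(0,15,2,5,11,0)
  step pc=2: bne  $r3, $r4, L11  cond=T  regs=(0,15,2,5,11,0)
  step pc=3: andi  $r5, $r4, 7  regs=(0,15,2,5,11,3)
  step pc=11: xori  $r2, $r2, 10  regs=(0,15,8,5,11,3)
  step pc=12: add  $r5, $r0, $r5  regs=(0,15,8,5,11,3)

6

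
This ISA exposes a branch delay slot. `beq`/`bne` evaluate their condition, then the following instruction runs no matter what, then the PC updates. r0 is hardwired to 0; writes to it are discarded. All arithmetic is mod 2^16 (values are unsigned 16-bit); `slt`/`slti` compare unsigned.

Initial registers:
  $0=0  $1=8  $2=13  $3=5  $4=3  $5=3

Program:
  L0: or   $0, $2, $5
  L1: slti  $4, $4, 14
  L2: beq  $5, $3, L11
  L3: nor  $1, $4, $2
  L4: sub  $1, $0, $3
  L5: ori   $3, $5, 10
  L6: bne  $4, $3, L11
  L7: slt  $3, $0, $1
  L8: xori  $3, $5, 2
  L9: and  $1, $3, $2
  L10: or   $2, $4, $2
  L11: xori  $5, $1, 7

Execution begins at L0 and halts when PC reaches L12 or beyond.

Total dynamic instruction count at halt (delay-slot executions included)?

#0 or   $0, $2, $5 ; 0/8/13/5/3/3
#1 slti  $4, $4, 14 ; 0/8/13/5/1/3
#2 beq  $5, $3, L11 ; 0/8/13/5/1/3 ; →fallthru
#3 nor  $1, $4, $2 ; 0/65522/13/5/1/3
#4 sub  $1, $0, $3 ; 0/65531/13/5/1/3
#5 ori   $3, $5, 10 ; 0/65531/13/11/1/3
#6 bne  $4, $3, L11 ; 0/65531/13/11/1/3 ; →target
#7 slt  $3, $0, $1 ; 0/65531/13/1/1/3
#11 xori  $5, $1, 7 ; 0/65531/13/1/1/65532

9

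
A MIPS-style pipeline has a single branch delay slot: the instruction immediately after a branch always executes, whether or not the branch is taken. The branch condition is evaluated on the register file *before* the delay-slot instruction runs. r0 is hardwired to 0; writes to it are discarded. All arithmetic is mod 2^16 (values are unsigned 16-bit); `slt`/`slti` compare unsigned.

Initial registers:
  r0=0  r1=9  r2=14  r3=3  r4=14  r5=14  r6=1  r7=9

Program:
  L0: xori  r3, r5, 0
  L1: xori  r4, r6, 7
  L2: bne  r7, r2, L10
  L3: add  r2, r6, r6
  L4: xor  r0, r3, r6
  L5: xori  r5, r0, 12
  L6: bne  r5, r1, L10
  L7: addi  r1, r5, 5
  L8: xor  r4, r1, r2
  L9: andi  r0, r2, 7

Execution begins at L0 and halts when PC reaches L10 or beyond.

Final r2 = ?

2

PC=0  xori  r3, r5, 0        | r0=0 r1=9 r2=14 r3=14 r4=14 r5=14 r6=1 r7=9
PC=1  xori  r4, r6, 7        | r0=0 r1=9 r2=14 r3=14 r4=6 r5=14 r6=1 r7=9
PC=2  bne  r7, r2, L10       | r0=0 r1=9 r2=14 r3=14 r4=6 r5=14 r6=1 r7=9  [TAKEN]
PC=3  add  r2, r6, r6        | r0=0 r1=9 r2=2 r3=14 r4=6 r5=14 r6=1 r7=9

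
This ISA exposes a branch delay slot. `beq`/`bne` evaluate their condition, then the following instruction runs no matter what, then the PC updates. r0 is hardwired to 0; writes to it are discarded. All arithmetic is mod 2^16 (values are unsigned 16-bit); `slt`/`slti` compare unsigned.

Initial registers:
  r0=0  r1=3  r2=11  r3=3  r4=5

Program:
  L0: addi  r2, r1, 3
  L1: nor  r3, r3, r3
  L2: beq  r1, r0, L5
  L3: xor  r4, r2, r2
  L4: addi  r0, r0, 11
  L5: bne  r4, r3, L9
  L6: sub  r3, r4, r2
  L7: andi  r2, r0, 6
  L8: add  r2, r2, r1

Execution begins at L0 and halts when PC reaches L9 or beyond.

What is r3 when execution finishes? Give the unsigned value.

[0] addi  r2, r1, 3  →  {r0:0, r1:3, r2:6, r3:3, r4:5}
[1] nor  r3, r3, r3  →  {r0:0, r1:3, r2:6, r3:65532, r4:5}
[2] beq  r1, r0, L5  →  {r0:0, r1:3, r2:6, r3:65532, r4:5}  ⟨branch fallthrough⟩
[3] xor  r4, r2, r2  →  {r0:0, r1:3, r2:6, r3:65532, r4:0}
[4] addi  r0, r0, 11  →  {r0:0, r1:3, r2:6, r3:65532, r4:0}
[5] bne  r4, r3, L9  →  {r0:0, r1:3, r2:6, r3:65532, r4:0}  ⟨branch taken⟩
[6] sub  r3, r4, r2  →  {r0:0, r1:3, r2:6, r3:65530, r4:0}

65530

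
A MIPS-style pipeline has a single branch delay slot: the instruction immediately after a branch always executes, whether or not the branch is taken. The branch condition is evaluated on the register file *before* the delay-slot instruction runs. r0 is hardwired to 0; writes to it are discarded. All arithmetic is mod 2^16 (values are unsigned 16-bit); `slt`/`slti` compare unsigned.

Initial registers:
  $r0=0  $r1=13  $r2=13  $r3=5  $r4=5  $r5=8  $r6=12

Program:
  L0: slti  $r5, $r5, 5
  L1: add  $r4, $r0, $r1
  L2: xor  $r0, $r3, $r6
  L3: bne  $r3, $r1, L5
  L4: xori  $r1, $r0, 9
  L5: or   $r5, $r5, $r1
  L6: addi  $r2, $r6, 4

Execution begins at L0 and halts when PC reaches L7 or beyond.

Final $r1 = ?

9

  step pc=0: slti  $r5, $r5, 5  regs=(0,13,13,5,5,0,12)
  step pc=1: add  $r4, $r0, $r1  regs=(0,13,13,5,13,0,12)
  step pc=2: xor  $r0, $r3, $r6  regs=(0,13,13,5,13,0,12)
  step pc=3: bne  $r3, $r1, L5  cond=T  regs=(0,13,13,5,13,0,12)
  step pc=4: xori  $r1, $r0, 9  regs=(0,9,13,5,13,0,12)
  step pc=5: or   $r5, $r5, $r1  regs=(0,9,13,5,13,9,12)
  step pc=6: addi  $r2, $r6, 4  regs=(0,9,16,5,13,9,12)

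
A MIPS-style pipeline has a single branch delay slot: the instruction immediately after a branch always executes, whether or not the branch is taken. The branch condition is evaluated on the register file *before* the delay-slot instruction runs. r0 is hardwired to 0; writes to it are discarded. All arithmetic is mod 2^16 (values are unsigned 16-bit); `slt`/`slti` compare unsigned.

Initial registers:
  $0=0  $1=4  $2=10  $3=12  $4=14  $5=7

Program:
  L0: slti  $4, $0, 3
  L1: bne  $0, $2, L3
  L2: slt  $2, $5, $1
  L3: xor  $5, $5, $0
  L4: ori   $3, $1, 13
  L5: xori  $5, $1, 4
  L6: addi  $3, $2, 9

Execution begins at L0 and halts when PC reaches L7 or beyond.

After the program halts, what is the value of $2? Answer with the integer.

  step pc=0: slti  $4, $0, 3  regs=(0,4,10,12,1,7)
  step pc=1: bne  $0, $2, L3  cond=T  regs=(0,4,10,12,1,7)
  step pc=2: slt  $2, $5, $1  regs=(0,4,0,12,1,7)
  step pc=3: xor  $5, $5, $0  regs=(0,4,0,12,1,7)
  step pc=4: ori   $3, $1, 13  regs=(0,4,0,13,1,7)
  step pc=5: xori  $5, $1, 4  regs=(0,4,0,13,1,0)
  step pc=6: addi  $3, $2, 9  regs=(0,4,0,9,1,0)

0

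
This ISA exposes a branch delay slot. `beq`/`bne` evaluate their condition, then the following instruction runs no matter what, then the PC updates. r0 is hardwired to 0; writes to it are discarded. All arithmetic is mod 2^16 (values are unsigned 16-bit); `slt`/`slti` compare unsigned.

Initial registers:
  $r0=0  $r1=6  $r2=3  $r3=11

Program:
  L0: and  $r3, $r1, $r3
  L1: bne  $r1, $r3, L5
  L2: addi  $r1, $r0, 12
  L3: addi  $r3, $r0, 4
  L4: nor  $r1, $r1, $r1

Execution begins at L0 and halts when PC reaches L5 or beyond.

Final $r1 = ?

12

PC=0  and  $r3, $r1, $r3     | $r0=0 $r1=6 $r2=3 $r3=2
PC=1  bne  $r1, $r3, L5      | $r0=0 $r1=6 $r2=3 $r3=2  [TAKEN]
PC=2  addi  $r1, $r0, 12     | $r0=0 $r1=12 $r2=3 $r3=2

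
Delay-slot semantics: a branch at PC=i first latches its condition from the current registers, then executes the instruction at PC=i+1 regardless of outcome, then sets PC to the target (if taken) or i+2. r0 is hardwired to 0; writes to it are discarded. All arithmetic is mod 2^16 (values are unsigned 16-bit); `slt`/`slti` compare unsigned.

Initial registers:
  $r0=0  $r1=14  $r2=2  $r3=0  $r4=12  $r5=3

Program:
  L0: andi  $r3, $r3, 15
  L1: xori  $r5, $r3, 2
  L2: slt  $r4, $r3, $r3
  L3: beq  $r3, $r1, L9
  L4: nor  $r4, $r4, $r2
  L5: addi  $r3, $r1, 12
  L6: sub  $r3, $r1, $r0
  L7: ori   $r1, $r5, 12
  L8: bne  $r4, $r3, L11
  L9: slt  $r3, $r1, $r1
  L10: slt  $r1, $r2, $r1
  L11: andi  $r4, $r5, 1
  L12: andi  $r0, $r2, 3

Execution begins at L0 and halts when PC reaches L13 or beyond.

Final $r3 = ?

0

[0] andi  $r3, $r3, 15  →  {$r0:0, $r1:14, $r2:2, $r3:0, $r4:12, $r5:3}
[1] xori  $r5, $r3, 2  →  {$r0:0, $r1:14, $r2:2, $r3:0, $r4:12, $r5:2}
[2] slt  $r4, $r3, $r3  →  {$r0:0, $r1:14, $r2:2, $r3:0, $r4:0, $r5:2}
[3] beq  $r3, $r1, L9  →  {$r0:0, $r1:14, $r2:2, $r3:0, $r4:0, $r5:2}  ⟨branch fallthrough⟩
[4] nor  $r4, $r4, $r2  →  {$r0:0, $r1:14, $r2:2, $r3:0, $r4:65533, $r5:2}
[5] addi  $r3, $r1, 12  →  {$r0:0, $r1:14, $r2:2, $r3:26, $r4:65533, $r5:2}
[6] sub  $r3, $r1, $r0  →  {$r0:0, $r1:14, $r2:2, $r3:14, $r4:65533, $r5:2}
[7] ori   $r1, $r5, 12  →  {$r0:0, $r1:14, $r2:2, $r3:14, $r4:65533, $r5:2}
[8] bne  $r4, $r3, L11  →  {$r0:0, $r1:14, $r2:2, $r3:14, $r4:65533, $r5:2}  ⟨branch taken⟩
[9] slt  $r3, $r1, $r1  →  {$r0:0, $r1:14, $r2:2, $r3:0, $r4:65533, $r5:2}
[11] andi  $r4, $r5, 1  →  {$r0:0, $r1:14, $r2:2, $r3:0, $r4:0, $r5:2}
[12] andi  $r0, $r2, 3  →  {$r0:0, $r1:14, $r2:2, $r3:0, $r4:0, $r5:2}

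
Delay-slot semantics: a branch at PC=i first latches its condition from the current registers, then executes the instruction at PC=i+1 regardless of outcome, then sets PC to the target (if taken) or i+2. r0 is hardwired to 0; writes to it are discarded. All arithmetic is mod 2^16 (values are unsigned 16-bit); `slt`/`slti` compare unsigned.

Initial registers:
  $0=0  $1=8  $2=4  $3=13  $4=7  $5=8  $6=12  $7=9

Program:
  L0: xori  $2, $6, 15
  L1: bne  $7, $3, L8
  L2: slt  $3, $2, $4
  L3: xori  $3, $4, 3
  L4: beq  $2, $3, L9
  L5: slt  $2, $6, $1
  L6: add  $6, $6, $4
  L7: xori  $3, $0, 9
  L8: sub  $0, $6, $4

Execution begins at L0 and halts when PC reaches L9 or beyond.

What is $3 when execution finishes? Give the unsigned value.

PC=0  xori  $2, $6, 15       | $0=0 $1=8 $2=3 $3=13 $4=7 $5=8 $6=12 $7=9
PC=1  bne  $7, $3, L8        | $0=0 $1=8 $2=3 $3=13 $4=7 $5=8 $6=12 $7=9  [TAKEN]
PC=2  slt  $3, $2, $4        | $0=0 $1=8 $2=3 $3=1 $4=7 $5=8 $6=12 $7=9
PC=8  sub  $0, $6, $4        | $0=0 $1=8 $2=3 $3=1 $4=7 $5=8 $6=12 $7=9

1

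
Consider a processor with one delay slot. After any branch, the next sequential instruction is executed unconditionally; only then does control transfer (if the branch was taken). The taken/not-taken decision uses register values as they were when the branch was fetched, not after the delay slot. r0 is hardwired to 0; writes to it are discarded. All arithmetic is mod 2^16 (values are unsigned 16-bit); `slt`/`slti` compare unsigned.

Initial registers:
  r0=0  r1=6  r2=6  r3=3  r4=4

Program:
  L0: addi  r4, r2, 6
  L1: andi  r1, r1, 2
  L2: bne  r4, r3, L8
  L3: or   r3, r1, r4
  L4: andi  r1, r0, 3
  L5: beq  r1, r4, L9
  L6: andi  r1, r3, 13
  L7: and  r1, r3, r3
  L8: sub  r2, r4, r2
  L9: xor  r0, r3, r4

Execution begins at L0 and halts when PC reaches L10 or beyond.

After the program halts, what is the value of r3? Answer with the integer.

14

  step pc=0: addi  r4, r2, 6  regs=(0,6,6,3,12)
  step pc=1: andi  r1, r1, 2  regs=(0,2,6,3,12)
  step pc=2: bne  r4, r3, L8  cond=T  regs=(0,2,6,3,12)
  step pc=3: or   r3, r1, r4  regs=(0,2,6,14,12)
  step pc=8: sub  r2, r4, r2  regs=(0,2,6,14,12)
  step pc=9: xor  r0, r3, r4  regs=(0,2,6,14,12)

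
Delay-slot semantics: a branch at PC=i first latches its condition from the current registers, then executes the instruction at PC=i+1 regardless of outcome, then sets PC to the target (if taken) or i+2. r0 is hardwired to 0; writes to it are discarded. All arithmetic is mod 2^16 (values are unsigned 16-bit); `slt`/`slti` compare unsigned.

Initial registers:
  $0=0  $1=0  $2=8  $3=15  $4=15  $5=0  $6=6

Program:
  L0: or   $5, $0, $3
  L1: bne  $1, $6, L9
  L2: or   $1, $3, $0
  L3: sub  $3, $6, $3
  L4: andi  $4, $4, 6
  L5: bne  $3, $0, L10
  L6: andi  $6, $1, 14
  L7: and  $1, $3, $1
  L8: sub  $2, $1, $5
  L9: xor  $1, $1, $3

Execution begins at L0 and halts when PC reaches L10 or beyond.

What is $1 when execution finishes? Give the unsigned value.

  step pc=0: or   $5, $0, $3  regs=(0,0,8,15,15,15,6)
  step pc=1: bne  $1, $6, L9  cond=T  regs=(0,0,8,15,15,15,6)
  step pc=2: or   $1, $3, $0  regs=(0,15,8,15,15,15,6)
  step pc=9: xor  $1, $1, $3  regs=(0,0,8,15,15,15,6)

0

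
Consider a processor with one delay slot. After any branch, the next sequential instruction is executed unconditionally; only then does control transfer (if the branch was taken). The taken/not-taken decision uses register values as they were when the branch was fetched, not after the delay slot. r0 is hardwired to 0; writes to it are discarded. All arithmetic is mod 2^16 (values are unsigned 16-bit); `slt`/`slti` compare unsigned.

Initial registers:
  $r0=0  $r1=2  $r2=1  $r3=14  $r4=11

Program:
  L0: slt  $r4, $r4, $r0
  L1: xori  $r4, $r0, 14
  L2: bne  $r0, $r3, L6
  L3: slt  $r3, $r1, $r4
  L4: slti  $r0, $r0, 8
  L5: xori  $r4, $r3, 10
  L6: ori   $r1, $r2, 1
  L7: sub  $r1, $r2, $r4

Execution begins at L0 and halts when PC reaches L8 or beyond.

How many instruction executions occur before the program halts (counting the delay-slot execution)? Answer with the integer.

6

[0] slt  $r4, $r4, $r0  →  {$r0:0, $r1:2, $r2:1, $r3:14, $r4:0}
[1] xori  $r4, $r0, 14  →  {$r0:0, $r1:2, $r2:1, $r3:14, $r4:14}
[2] bne  $r0, $r3, L6  →  {$r0:0, $r1:2, $r2:1, $r3:14, $r4:14}  ⟨branch taken⟩
[3] slt  $r3, $r1, $r4  →  {$r0:0, $r1:2, $r2:1, $r3:1, $r4:14}
[6] ori   $r1, $r2, 1  →  {$r0:0, $r1:1, $r2:1, $r3:1, $r4:14}
[7] sub  $r1, $r2, $r4  →  {$r0:0, $r1:65523, $r2:1, $r3:1, $r4:14}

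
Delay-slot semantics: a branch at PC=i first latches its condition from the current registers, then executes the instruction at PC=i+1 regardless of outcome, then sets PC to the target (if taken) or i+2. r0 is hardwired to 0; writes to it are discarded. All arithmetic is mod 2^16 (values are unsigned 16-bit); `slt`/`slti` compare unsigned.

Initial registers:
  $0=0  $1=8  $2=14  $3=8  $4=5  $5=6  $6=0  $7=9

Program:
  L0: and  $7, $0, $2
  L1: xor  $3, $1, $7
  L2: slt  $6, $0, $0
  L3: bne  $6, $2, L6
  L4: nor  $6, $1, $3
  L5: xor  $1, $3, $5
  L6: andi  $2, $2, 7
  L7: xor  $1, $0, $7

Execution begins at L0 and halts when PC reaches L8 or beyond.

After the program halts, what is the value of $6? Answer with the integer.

65527

PC=0  and  $7, $0, $2        | $0=0 $1=8 $2=14 $3=8 $4=5 $5=6 $6=0 $7=0
PC=1  xor  $3, $1, $7        | $0=0 $1=8 $2=14 $3=8 $4=5 $5=6 $6=0 $7=0
PC=2  slt  $6, $0, $0        | $0=0 $1=8 $2=14 $3=8 $4=5 $5=6 $6=0 $7=0
PC=3  bne  $6, $2, L6        | $0=0 $1=8 $2=14 $3=8 $4=5 $5=6 $6=0 $7=0  [TAKEN]
PC=4  nor  $6, $1, $3        | $0=0 $1=8 $2=14 $3=8 $4=5 $5=6 $6=65527 $7=0
PC=6  andi  $2, $2, 7        | $0=0 $1=8 $2=6 $3=8 $4=5 $5=6 $6=65527 $7=0
PC=7  xor  $1, $0, $7        | $0=0 $1=0 $2=6 $3=8 $4=5 $5=6 $6=65527 $7=0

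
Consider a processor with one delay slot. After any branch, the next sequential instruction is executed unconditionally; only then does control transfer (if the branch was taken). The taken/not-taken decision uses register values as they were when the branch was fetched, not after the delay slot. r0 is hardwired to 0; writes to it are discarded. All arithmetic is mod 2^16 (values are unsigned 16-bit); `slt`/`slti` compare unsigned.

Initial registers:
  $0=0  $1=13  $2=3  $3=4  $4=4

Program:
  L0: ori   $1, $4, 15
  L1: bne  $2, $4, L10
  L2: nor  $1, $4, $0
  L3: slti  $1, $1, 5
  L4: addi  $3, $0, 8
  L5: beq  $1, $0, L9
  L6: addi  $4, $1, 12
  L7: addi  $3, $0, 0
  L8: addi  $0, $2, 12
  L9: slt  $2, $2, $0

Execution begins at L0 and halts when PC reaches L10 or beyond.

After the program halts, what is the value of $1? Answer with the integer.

  step pc=0: ori   $1, $4, 15  regs=(0,15,3,4,4)
  step pc=1: bne  $2, $4, L10  cond=T  regs=(0,15,3,4,4)
  step pc=2: nor  $1, $4, $0  regs=(0,65531,3,4,4)

65531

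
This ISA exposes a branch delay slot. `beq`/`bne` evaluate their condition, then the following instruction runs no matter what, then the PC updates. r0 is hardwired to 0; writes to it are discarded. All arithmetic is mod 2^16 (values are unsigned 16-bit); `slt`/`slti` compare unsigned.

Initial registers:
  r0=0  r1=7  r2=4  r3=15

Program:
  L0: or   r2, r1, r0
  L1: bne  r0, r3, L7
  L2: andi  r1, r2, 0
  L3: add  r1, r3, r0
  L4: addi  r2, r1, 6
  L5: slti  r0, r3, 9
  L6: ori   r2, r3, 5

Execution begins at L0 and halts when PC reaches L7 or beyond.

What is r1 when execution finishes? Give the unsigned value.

0

  step pc=0: or   r2, r1, r0  regs=(0,7,7,15)
  step pc=1: bne  r0, r3, L7  cond=T  regs=(0,7,7,15)
  step pc=2: andi  r1, r2, 0  regs=(0,0,7,15)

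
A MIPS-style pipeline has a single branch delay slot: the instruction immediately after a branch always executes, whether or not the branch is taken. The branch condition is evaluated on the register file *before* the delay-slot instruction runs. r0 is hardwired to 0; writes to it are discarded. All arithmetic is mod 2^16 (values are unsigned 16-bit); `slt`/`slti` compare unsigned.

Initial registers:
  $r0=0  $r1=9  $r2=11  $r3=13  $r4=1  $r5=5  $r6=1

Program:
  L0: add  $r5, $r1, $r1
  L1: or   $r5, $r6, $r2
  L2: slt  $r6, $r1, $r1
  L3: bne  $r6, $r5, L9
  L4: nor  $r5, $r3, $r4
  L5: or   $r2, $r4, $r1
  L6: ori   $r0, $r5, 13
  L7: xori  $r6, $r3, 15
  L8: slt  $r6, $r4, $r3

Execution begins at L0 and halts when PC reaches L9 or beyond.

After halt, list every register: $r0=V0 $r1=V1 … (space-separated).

#0 add  $r5, $r1, $r1 ; 0/9/11/13/1/18/1
#1 or   $r5, $r6, $r2 ; 0/9/11/13/1/11/1
#2 slt  $r6, $r1, $r1 ; 0/9/11/13/1/11/0
#3 bne  $r6, $r5, L9 ; 0/9/11/13/1/11/0 ; →target
#4 nor  $r5, $r3, $r4 ; 0/9/11/13/1/65522/0

$r0=0 $r1=9 $r2=11 $r3=13 $r4=1 $r5=65522 $r6=0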